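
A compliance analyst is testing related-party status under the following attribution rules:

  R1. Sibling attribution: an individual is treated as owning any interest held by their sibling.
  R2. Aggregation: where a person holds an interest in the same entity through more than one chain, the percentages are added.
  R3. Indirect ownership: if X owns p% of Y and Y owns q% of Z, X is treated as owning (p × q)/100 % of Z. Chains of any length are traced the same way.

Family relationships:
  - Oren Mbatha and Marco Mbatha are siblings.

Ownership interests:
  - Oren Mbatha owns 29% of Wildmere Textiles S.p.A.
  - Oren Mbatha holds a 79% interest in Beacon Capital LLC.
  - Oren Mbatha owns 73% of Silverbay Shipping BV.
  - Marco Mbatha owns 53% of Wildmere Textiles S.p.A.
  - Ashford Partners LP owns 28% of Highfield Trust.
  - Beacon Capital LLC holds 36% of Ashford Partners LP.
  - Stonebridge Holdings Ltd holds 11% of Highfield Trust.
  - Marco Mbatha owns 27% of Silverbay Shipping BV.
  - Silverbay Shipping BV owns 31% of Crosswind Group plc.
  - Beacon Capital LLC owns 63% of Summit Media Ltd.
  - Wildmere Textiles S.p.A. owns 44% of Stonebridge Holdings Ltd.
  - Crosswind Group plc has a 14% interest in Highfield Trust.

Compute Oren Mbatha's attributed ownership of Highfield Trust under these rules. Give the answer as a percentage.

16.272%

By sibling attribution (R1), Oren Mbatha is treated as also owning Marco Mbatha's interest in Wildmere Textiles S.p.A, giving 29% + 53% = 82%.
By sibling attribution (R1), Oren Mbatha is treated as also owning Marco Mbatha's interest in Silverbay Shipping BV, giving 73% + 27% = 100%.
Chain via Wildmere Textiles S.p.A. → Stonebridge Holdings Ltd (R3): 82% × 44% × 11% = 3.9688% of Highfield Trust.
Chain via Silverbay Shipping BV → Crosswind Group plc (R3): 100% × 31% × 14% = 4.34% of Highfield Trust.
Chain via Beacon Capital LLC → Ashford Partners LP (R3): 79% × 36% × 28% = 7.9632% of Highfield Trust.
Aggregating (R2): 3.9688% + 4.34% + 7.9632% = 16.272%.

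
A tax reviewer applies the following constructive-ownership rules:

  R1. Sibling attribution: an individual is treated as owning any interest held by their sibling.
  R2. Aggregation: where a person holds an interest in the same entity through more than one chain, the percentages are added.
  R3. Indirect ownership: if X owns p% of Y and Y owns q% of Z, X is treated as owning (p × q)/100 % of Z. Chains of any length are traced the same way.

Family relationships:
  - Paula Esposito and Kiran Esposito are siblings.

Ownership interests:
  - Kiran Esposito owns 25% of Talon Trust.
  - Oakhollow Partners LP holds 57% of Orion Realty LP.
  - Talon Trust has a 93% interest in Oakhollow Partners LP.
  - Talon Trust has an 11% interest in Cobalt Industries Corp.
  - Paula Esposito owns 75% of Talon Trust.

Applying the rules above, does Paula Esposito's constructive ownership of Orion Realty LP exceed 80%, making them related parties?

By sibling attribution (R1), Paula Esposito is treated as also owning Kiran Esposito's interest in Talon Trust, giving 75% + 25% = 100%.
Chain via Talon Trust → Oakhollow Partners LP (R3): 100% × 93% × 57% = 53.01% of Orion Realty LP.
53.01% does not exceed the 80% threshold, so Paula is not a related party to Orion Realty LP.

No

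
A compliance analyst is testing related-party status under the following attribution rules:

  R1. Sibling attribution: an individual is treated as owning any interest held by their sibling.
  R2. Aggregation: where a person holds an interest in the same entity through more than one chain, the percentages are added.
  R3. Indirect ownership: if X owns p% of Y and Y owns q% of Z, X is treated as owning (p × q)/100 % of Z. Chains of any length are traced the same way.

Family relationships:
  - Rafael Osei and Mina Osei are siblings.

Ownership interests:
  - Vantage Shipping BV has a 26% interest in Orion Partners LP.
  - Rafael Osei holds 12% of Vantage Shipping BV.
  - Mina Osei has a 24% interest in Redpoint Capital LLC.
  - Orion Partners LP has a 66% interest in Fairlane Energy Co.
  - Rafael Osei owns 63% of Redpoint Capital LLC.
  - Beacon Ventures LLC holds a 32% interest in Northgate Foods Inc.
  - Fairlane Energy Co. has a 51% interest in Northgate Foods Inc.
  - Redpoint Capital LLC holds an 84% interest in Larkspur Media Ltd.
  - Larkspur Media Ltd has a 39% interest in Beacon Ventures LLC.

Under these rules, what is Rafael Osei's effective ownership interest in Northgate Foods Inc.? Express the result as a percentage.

By sibling attribution (R1), Rafael Osei is treated as also owning Mina Osei's interest in Redpoint Capital LLC, giving 63% + 24% = 87%.
Chain via Vantage Shipping BV → Orion Partners LP → Fairlane Energy Co. (R3): 12% × 26% × 66% × 51% = 1.050192% of Northgate Foods Inc.
Chain via Redpoint Capital LLC → Larkspur Media Ltd → Beacon Ventures LLC (R3): 87% × 84% × 39% × 32% = 9.120384% of Northgate Foods Inc.
Aggregating (R2): 1.050192% + 9.120384% = 10.170576%.

10.170576%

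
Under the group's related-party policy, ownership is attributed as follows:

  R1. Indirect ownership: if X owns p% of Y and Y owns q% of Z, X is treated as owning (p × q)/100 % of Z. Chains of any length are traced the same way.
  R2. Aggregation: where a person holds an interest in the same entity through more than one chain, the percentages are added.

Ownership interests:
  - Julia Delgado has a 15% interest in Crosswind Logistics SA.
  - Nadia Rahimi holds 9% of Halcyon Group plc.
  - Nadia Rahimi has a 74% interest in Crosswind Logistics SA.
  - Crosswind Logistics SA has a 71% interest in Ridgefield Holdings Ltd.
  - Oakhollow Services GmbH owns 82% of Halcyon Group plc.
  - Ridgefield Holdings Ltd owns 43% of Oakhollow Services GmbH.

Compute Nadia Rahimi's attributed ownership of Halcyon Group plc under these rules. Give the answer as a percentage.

Chain via Crosswind Logistics SA → Ridgefield Holdings Ltd → Oakhollow Services GmbH (R1): 74% × 71% × 43% × 82% = 18.525604% of Halcyon Group plc.
Direct interest in Halcyon Group plc: 9%.
Aggregating (R2): 18.525604% + 9% = 27.525604%.

27.525604%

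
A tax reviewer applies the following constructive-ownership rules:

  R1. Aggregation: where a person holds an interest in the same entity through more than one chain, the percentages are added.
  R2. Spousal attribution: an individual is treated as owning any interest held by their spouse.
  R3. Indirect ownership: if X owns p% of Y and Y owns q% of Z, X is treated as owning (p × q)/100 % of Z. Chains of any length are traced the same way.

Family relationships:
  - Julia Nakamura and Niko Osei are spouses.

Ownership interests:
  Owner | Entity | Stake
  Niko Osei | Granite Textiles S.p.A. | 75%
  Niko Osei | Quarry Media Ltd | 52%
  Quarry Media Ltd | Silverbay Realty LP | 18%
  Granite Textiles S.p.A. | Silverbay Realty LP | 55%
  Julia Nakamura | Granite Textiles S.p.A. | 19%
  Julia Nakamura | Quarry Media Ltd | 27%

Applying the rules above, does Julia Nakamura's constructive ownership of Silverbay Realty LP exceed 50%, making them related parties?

By spousal attribution (R2), Julia Nakamura is treated as also owning Niko Osei's interest in Quarry Media Ltd, giving 27% + 52% = 79%.
By spousal attribution (R2), Julia Nakamura is treated as also owning Niko Osei's interest in Granite Textiles S.p.A, giving 19% + 75% = 94%.
Chain via Quarry Media Ltd (R3): 79% × 18% = 14.22% of Silverbay Realty LP.
Chain via Granite Textiles S.p.A. (R3): 94% × 55% = 51.7% of Silverbay Realty LP.
Aggregating (R1): 14.22% + 51.7% = 65.92%.
65.92% exceeds the 50% threshold, so Julia is a related party to Silverbay Realty LP.

Yes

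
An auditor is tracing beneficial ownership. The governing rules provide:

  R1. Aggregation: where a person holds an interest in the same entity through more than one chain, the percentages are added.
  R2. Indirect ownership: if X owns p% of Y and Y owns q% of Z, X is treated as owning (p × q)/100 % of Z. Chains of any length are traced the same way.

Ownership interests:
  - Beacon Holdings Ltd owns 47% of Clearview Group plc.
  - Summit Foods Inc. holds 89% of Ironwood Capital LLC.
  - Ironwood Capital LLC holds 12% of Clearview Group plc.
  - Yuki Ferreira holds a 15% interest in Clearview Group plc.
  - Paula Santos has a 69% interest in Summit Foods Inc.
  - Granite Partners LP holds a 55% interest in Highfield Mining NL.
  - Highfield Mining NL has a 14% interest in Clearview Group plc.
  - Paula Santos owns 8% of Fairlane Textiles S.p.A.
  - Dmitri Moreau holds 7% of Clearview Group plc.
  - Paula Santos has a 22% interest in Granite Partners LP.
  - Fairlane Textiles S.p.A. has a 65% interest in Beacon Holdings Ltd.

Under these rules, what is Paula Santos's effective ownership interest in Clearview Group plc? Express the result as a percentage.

Chain via Fairlane Textiles S.p.A. → Beacon Holdings Ltd (R2): 8% × 65% × 47% = 2.444% of Clearview Group plc.
Chain via Granite Partners LP → Highfield Mining NL (R2): 22% × 55% × 14% = 1.694% of Clearview Group plc.
Chain via Summit Foods Inc. → Ironwood Capital LLC (R2): 69% × 89% × 12% = 7.3692% of Clearview Group plc.
Aggregating (R1): 2.444% + 1.694% + 7.3692% = 11.5072%.

11.5072%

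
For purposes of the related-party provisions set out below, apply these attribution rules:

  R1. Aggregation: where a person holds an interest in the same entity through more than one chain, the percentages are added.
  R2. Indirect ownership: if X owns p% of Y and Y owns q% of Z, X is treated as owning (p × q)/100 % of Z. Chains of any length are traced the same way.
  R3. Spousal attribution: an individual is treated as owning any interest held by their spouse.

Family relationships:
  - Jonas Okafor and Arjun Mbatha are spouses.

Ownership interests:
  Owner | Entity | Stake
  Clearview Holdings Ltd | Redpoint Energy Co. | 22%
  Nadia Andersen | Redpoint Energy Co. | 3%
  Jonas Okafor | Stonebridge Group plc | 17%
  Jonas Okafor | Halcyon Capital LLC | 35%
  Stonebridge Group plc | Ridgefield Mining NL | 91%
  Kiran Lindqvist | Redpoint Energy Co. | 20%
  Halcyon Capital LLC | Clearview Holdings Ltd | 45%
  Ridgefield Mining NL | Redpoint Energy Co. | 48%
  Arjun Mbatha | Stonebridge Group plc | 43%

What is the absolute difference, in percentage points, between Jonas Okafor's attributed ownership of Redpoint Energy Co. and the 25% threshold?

4.673

By spousal attribution (R3), Jonas Okafor is treated as also owning Arjun Mbatha's interest in Stonebridge Group plc, giving 17% + 43% = 60%.
Chain via Halcyon Capital LLC → Clearview Holdings Ltd (R2): 35% × 45% × 22% = 3.465% of Redpoint Energy Co.
Chain via Stonebridge Group plc → Ridgefield Mining NL (R2): 60% × 91% × 48% = 26.208% of Redpoint Energy Co.
Aggregating (R1): 3.465% + 26.208% = 29.673%.
29.673% exceeds the 25% threshold by 4.673 percentage points.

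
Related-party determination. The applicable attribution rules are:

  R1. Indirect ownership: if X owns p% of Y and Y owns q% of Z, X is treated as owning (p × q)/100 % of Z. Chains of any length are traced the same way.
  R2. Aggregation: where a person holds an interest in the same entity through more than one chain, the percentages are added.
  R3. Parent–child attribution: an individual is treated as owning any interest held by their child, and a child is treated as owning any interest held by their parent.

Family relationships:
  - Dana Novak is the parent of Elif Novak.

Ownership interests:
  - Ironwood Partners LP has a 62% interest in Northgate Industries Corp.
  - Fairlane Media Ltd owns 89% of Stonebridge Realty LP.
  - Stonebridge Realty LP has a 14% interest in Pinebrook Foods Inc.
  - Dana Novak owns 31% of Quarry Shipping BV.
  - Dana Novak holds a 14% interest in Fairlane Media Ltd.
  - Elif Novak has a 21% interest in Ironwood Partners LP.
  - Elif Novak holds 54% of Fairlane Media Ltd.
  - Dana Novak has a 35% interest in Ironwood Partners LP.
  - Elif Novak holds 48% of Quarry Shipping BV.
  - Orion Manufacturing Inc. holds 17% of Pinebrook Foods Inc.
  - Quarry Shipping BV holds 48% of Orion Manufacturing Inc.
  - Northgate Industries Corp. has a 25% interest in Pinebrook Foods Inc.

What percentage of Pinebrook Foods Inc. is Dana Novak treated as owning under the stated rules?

23.5992%

By parent–child attribution (R3), Dana Novak is treated as also owning Elif Novak's interest in Fairlane Media Ltd, giving 14% + 54% = 68%.
By parent–child attribution (R3), Dana Novak is treated as also owning Elif Novak's interest in Quarry Shipping BV, giving 31% + 48% = 79%.
By parent–child attribution (R3), Dana Novak is treated as also owning Elif Novak's interest in Ironwood Partners LP, giving 35% + 21% = 56%.
Chain via Fairlane Media Ltd → Stonebridge Realty LP (R1): 68% × 89% × 14% = 8.4728% of Pinebrook Foods Inc.
Chain via Quarry Shipping BV → Orion Manufacturing Inc. (R1): 79% × 48% × 17% = 6.4464% of Pinebrook Foods Inc.
Chain via Ironwood Partners LP → Northgate Industries Corp. (R1): 56% × 62% × 25% = 8.68% of Pinebrook Foods Inc.
Aggregating (R2): 8.4728% + 6.4464% + 8.68% = 23.5992%.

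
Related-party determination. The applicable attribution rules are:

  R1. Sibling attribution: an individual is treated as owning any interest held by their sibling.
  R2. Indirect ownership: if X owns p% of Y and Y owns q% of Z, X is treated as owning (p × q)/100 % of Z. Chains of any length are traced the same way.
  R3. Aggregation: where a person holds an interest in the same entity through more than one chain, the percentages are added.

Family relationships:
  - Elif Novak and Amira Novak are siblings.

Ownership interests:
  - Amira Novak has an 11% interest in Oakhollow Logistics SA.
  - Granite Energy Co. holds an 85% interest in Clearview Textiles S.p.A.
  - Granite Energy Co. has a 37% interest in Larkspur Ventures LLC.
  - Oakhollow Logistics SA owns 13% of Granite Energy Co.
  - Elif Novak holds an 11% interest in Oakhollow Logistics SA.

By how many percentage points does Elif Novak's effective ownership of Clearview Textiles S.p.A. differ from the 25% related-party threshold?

22.569

By sibling attribution (R1), Elif Novak is treated as also owning Amira Novak's interest in Oakhollow Logistics SA, giving 11% + 11% = 22%.
Chain via Oakhollow Logistics SA → Granite Energy Co. (R2): 22% × 13% × 85% = 2.431% of Clearview Textiles S.p.A.
2.431% falls short of the 25% threshold by 22.569 percentage points.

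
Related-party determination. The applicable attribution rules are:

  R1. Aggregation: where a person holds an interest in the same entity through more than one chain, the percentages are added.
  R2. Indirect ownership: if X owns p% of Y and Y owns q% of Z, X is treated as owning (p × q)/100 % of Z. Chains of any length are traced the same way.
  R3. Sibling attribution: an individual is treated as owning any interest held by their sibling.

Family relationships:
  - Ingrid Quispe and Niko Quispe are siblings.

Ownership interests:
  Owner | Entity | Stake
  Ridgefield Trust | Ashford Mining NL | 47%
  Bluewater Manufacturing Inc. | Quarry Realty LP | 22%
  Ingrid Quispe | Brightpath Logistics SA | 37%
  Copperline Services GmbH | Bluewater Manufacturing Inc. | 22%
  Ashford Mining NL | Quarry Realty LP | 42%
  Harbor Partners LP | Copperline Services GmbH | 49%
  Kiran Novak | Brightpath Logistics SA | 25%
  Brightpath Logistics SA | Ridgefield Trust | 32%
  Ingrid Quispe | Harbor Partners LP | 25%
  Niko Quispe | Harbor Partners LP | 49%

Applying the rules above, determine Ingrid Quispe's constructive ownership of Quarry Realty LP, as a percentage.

By sibling attribution (R3), Ingrid Quispe is treated as also owning Niko Quispe's interest in Harbor Partners LP, giving 25% + 49% = 74%.
Chain via Harbor Partners LP → Copperline Services GmbH → Bluewater Manufacturing Inc. (R2): 74% × 49% × 22% × 22% = 1.754984% of Quarry Realty LP.
Chain via Brightpath Logistics SA → Ridgefield Trust → Ashford Mining NL (R2): 37% × 32% × 47% × 42% = 2.337216% of Quarry Realty LP.
Aggregating (R1): 1.754984% + 2.337216% = 4.0922%.

4.0922%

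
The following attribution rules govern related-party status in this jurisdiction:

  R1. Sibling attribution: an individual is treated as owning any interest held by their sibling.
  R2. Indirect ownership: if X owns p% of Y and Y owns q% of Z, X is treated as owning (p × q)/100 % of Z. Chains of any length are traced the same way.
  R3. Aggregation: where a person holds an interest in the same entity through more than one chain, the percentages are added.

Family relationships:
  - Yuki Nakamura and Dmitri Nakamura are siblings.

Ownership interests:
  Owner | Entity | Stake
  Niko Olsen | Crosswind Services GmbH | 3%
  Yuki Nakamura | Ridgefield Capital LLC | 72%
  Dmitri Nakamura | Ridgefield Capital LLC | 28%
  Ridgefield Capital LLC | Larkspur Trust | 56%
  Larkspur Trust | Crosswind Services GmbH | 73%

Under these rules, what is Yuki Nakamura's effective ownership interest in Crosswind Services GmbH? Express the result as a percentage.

By sibling attribution (R1), Yuki Nakamura is treated as also owning Dmitri Nakamura's interest in Ridgefield Capital LLC, giving 72% + 28% = 100%.
Chain via Ridgefield Capital LLC → Larkspur Trust (R2): 100% × 56% × 73% = 40.88% of Crosswind Services GmbH.

40.88%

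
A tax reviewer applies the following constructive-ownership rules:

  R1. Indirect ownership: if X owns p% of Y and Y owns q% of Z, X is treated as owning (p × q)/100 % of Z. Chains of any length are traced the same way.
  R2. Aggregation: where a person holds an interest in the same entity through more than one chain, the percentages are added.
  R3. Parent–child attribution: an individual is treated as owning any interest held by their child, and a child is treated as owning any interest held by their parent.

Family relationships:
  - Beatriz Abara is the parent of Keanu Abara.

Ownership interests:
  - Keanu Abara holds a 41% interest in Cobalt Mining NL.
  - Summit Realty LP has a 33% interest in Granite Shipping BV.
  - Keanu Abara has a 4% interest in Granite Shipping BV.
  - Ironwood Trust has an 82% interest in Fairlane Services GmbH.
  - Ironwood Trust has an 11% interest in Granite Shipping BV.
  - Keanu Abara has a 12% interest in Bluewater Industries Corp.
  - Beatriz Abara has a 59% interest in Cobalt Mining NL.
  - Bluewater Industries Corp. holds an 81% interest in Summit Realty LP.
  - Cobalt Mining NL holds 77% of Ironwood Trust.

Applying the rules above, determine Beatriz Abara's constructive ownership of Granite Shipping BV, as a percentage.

15.6776%

By parent–child attribution (R3), Beatriz Abara is treated as also owning Keanu Abara's interest in Cobalt Mining NL, giving 59% + 41% = 100%.
By parent–child attribution (R3), Beatriz Abara is treated as owning Keanu Abara's 12% interest in Bluewater Industries Corp.
By parent–child attribution (R3), Beatriz Abara is treated as owning Keanu Abara's 4% interest in Granite Shipping BV.
Chain via Cobalt Mining NL → Ironwood Trust (R1): 100% × 77% × 11% = 8.47% of Granite Shipping BV.
Chain via Bluewater Industries Corp. → Summit Realty LP (R1): 12% × 81% × 33% = 3.2076% of Granite Shipping BV.
Direct interest in Granite Shipping BV: 4%.
Aggregating (R2): 8.47% + 3.2076% + 4% = 15.6776%.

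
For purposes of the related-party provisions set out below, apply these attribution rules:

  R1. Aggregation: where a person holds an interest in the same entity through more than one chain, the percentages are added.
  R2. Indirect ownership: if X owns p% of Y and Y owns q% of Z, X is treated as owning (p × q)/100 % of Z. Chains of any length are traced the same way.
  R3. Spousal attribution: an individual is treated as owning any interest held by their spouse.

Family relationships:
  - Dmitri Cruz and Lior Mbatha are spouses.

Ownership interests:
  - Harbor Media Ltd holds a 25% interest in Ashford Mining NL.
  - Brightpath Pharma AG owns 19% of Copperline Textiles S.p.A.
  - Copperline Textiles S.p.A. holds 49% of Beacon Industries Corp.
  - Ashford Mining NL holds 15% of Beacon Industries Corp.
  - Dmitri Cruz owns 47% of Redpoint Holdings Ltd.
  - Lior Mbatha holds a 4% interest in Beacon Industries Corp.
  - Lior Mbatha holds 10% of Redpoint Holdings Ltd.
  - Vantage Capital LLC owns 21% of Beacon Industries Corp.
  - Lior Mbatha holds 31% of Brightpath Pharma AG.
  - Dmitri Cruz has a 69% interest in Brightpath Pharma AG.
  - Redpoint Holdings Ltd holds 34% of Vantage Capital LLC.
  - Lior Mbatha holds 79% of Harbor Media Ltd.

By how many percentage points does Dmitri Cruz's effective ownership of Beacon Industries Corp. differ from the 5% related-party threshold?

By spousal attribution (R3), Dmitri Cruz is treated as also owning Lior Mbatha's interest in Brightpath Pharma AG, giving 69% + 31% = 100%.
By spousal attribution (R3), Dmitri Cruz is treated as also owning Lior Mbatha's interest in Redpoint Holdings Ltd, giving 47% + 10% = 57%.
By spousal attribution (R3), Dmitri Cruz is treated as owning Lior Mbatha's 79% interest in Harbor Media Ltd.
By spousal attribution (R3), Dmitri Cruz is treated as owning Lior Mbatha's 4% interest in Beacon Industries Corp.
Chain via Brightpath Pharma AG → Copperline Textiles S.p.A. (R2): 100% × 19% × 49% = 9.31% of Beacon Industries Corp.
Chain via Redpoint Holdings Ltd → Vantage Capital LLC (R2): 57% × 34% × 21% = 4.0698% of Beacon Industries Corp.
Chain via Harbor Media Ltd → Ashford Mining NL (R2): 79% × 25% × 15% = 2.9625% of Beacon Industries Corp.
Direct interest in Beacon Industries Corp: 4%.
Aggregating (R1): 9.31% + 4.0698% + 2.9625% + 4% = 20.3423%.
20.3423% exceeds the 5% threshold by 15.3423 percentage points.

15.3423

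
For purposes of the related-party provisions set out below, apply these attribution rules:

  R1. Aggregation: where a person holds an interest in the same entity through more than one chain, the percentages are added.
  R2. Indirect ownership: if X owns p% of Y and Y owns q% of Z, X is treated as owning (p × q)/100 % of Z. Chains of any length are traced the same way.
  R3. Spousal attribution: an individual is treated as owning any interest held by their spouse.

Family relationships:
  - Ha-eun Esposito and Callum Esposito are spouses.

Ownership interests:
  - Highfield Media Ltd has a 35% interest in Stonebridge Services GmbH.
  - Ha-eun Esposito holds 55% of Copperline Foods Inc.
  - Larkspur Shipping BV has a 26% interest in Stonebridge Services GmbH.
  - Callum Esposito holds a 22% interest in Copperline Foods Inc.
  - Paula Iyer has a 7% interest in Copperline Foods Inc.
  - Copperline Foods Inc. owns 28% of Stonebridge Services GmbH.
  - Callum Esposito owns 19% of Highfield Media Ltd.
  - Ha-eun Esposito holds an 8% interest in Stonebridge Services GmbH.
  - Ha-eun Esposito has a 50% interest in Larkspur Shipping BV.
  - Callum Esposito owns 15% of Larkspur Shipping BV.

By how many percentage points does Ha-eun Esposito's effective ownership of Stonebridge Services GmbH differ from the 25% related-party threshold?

By spousal attribution (R3), Ha-eun Esposito is treated as also owning Callum Esposito's interest in Larkspur Shipping BV, giving 50% + 15% = 65%.
By spousal attribution (R3), Ha-eun Esposito is treated as also owning Callum Esposito's interest in Copperline Foods Inc, giving 55% + 22% = 77%.
By spousal attribution (R3), Ha-eun Esposito is treated as owning Callum Esposito's 19% interest in Highfield Media Ltd.
Chain via Larkspur Shipping BV (R2): 65% × 26% = 16.9% of Stonebridge Services GmbH.
Chain via Copperline Foods Inc. (R2): 77% × 28% = 21.56% of Stonebridge Services GmbH.
Direct interest in Stonebridge Services GmbH: 8%.
Chain via Highfield Media Ltd (R2): 19% × 35% = 6.65% of Stonebridge Services GmbH.
Aggregating (R1): 16.9% + 21.56% + 8% + 6.65% = 53.11%.
53.11% exceeds the 25% threshold by 28.11 percentage points.

28.11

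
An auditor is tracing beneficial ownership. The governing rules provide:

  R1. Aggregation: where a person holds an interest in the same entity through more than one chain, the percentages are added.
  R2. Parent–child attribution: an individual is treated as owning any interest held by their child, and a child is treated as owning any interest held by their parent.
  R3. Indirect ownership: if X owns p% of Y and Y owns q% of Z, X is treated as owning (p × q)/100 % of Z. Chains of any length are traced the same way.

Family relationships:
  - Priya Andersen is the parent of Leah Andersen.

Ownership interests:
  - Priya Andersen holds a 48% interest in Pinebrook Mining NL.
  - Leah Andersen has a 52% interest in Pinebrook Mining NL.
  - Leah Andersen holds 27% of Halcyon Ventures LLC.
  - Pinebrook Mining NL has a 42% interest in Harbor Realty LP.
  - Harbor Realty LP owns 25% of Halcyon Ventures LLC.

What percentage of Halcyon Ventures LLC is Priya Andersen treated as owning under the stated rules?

37.5%

By parent–child attribution (R2), Priya Andersen is treated as also owning Leah Andersen's interest in Pinebrook Mining NL, giving 48% + 52% = 100%.
By parent–child attribution (R2), Priya Andersen is treated as owning Leah Andersen's 27% interest in Halcyon Ventures LLC.
Chain via Pinebrook Mining NL → Harbor Realty LP (R3): 100% × 42% × 25% = 10.5% of Halcyon Ventures LLC.
Direct interest in Halcyon Ventures LLC: 27%.
Aggregating (R1): 10.5% + 27% = 37.5%.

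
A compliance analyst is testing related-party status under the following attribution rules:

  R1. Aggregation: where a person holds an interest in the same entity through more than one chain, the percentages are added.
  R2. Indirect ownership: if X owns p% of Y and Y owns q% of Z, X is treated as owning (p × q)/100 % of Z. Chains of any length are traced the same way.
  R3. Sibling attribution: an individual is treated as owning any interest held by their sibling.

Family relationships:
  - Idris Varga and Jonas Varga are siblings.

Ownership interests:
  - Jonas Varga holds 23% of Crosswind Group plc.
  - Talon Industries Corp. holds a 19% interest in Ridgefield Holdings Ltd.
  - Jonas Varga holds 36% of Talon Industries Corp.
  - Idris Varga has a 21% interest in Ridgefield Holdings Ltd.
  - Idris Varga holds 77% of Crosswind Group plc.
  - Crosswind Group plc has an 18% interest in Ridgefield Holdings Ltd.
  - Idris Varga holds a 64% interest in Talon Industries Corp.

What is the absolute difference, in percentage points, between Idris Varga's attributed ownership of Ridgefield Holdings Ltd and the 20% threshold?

By sibling attribution (R3), Idris Varga is treated as also owning Jonas Varga's interest in Crosswind Group plc, giving 77% + 23% = 100%.
By sibling attribution (R3), Idris Varga is treated as also owning Jonas Varga's interest in Talon Industries Corp, giving 64% + 36% = 100%.
Chain via Crosswind Group plc (R2): 100% × 18% = 18% of Ridgefield Holdings Ltd.
Chain via Talon Industries Corp. (R2): 100% × 19% = 19% of Ridgefield Holdings Ltd.
Direct interest in Ridgefield Holdings Ltd: 21%.
Aggregating (R1): 18% + 19% + 21% = 58%.
58% exceeds the 20% threshold by 38 percentage points.

38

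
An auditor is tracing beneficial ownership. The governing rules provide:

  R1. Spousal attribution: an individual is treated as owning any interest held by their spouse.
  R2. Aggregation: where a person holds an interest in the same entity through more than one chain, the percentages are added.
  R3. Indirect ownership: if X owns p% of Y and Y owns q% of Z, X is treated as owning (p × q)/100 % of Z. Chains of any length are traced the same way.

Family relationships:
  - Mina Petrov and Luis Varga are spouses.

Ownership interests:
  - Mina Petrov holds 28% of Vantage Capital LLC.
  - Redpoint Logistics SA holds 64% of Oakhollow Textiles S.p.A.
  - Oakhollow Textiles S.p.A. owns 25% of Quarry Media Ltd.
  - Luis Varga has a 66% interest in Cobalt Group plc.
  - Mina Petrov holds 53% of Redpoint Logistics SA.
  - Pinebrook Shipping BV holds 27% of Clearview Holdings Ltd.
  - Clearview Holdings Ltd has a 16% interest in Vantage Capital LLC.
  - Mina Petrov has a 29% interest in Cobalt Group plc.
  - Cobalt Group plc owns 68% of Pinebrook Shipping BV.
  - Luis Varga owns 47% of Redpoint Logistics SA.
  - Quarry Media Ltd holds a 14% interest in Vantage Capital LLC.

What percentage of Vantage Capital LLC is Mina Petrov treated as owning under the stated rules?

By spousal attribution (R1), Mina Petrov is treated as also owning Luis Varga's interest in Cobalt Group plc, giving 29% + 66% = 95%.
By spousal attribution (R1), Mina Petrov is treated as also owning Luis Varga's interest in Redpoint Logistics SA, giving 53% + 47% = 100%.
Chain via Cobalt Group plc → Pinebrook Shipping BV → Clearview Holdings Ltd (R3): 95% × 68% × 27% × 16% = 2.79072% of Vantage Capital LLC.
Chain via Redpoint Logistics SA → Oakhollow Textiles S.p.A. → Quarry Media Ltd (R3): 100% × 64% × 25% × 14% = 2.24% of Vantage Capital LLC.
Direct interest in Vantage Capital LLC: 28%.
Aggregating (R2): 2.79072% + 2.24% + 28% = 33.03072%.

33.03072%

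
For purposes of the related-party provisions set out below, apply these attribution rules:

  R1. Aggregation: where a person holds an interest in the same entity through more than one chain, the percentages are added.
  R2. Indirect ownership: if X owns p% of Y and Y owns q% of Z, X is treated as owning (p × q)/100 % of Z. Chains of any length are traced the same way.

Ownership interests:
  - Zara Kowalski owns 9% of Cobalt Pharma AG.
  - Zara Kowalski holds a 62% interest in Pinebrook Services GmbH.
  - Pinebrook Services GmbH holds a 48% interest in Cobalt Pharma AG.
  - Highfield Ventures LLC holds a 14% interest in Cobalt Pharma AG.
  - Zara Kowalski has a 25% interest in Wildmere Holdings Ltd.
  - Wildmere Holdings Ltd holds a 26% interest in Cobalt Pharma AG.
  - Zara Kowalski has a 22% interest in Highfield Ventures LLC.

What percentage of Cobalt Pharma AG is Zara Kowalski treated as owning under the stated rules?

Chain via Highfield Ventures LLC (R2): 22% × 14% = 3.08% of Cobalt Pharma AG.
Chain via Wildmere Holdings Ltd (R2): 25% × 26% = 6.5% of Cobalt Pharma AG.
Chain via Pinebrook Services GmbH (R2): 62% × 48% = 29.76% of Cobalt Pharma AG.
Direct interest in Cobalt Pharma AG: 9%.
Aggregating (R1): 3.08% + 6.5% + 29.76% + 9% = 48.34%.

48.34%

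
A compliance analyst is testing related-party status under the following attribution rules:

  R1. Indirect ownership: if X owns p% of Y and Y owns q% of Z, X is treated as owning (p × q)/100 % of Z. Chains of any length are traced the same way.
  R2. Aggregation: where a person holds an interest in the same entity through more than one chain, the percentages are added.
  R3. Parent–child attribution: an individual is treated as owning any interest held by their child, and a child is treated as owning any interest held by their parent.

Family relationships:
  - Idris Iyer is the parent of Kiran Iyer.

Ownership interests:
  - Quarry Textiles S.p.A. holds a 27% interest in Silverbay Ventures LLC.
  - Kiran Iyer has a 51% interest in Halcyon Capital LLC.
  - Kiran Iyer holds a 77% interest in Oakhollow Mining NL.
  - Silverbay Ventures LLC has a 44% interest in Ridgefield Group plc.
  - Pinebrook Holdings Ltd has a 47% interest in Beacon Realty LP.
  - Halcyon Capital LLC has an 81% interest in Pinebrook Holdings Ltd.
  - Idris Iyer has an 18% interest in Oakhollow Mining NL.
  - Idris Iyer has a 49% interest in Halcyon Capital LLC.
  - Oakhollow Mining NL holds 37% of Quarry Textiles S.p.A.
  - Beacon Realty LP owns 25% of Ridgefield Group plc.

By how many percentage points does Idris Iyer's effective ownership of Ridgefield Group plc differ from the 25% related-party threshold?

By parent–child attribution (R3), Idris Iyer is treated as also owning Kiran Iyer's interest in Oakhollow Mining NL, giving 18% + 77% = 95%.
By parent–child attribution (R3), Idris Iyer is treated as also owning Kiran Iyer's interest in Halcyon Capital LLC, giving 49% + 51% = 100%.
Chain via Oakhollow Mining NL → Quarry Textiles S.p.A. → Silverbay Ventures LLC (R1): 95% × 37% × 27% × 44% = 4.17582% of Ridgefield Group plc.
Chain via Halcyon Capital LLC → Pinebrook Holdings Ltd → Beacon Realty LP (R1): 100% × 81% × 47% × 25% = 9.5175% of Ridgefield Group plc.
Aggregating (R2): 4.17582% + 9.5175% = 13.69332%.
13.69332% falls short of the 25% threshold by 11.30668 percentage points.

11.30668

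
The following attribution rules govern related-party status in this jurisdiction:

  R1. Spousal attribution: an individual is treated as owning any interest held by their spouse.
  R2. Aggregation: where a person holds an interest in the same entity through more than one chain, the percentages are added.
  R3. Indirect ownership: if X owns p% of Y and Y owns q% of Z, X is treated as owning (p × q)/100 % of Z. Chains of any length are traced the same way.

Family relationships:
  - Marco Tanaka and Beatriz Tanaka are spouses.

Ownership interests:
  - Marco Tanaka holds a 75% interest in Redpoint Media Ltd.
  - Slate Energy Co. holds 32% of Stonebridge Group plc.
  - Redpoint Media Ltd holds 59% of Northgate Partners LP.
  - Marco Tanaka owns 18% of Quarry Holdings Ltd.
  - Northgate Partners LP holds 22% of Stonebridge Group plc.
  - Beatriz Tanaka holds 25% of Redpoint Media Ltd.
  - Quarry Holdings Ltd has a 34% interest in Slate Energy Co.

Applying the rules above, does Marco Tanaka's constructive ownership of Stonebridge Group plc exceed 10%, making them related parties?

By spousal attribution (R1), Marco Tanaka is treated as also owning Beatriz Tanaka's interest in Redpoint Media Ltd, giving 75% + 25% = 100%.
Chain via Redpoint Media Ltd → Northgate Partners LP (R3): 100% × 59% × 22% = 12.98% of Stonebridge Group plc.
Chain via Quarry Holdings Ltd → Slate Energy Co. (R3): 18% × 34% × 32% = 1.9584% of Stonebridge Group plc.
Aggregating (R2): 12.98% + 1.9584% = 14.9384%.
14.9384% exceeds the 10% threshold, so Marco is a related party to Stonebridge Group plc.

Yes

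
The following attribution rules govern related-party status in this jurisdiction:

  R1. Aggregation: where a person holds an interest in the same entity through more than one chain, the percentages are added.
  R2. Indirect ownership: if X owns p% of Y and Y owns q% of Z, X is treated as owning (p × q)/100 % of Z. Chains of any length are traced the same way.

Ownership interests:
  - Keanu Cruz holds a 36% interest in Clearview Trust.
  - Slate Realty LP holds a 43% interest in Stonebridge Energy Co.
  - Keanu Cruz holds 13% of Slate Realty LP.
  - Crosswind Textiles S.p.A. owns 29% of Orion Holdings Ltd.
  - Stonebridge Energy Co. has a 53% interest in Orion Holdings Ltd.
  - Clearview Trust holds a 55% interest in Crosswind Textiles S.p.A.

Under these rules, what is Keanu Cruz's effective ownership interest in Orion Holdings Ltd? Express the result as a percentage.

Chain via Clearview Trust → Crosswind Textiles S.p.A. (R2): 36% × 55% × 29% = 5.742% of Orion Holdings Ltd.
Chain via Slate Realty LP → Stonebridge Energy Co. (R2): 13% × 43% × 53% = 2.9627% of Orion Holdings Ltd.
Aggregating (R1): 5.742% + 2.9627% = 8.7047%.

8.7047%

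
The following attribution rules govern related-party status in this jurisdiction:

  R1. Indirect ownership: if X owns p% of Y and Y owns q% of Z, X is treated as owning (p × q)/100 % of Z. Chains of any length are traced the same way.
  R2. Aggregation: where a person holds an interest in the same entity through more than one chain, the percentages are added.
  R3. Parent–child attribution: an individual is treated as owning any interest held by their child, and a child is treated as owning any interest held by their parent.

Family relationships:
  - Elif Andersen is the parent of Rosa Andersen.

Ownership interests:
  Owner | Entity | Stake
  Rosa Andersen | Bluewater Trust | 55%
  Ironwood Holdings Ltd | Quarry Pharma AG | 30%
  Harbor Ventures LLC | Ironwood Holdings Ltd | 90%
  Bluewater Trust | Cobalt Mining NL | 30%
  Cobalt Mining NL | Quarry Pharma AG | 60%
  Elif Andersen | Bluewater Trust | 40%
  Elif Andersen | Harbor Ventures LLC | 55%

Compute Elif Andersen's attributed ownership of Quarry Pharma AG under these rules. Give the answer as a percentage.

By parent–child attribution (R3), Elif Andersen is treated as also owning Rosa Andersen's interest in Bluewater Trust, giving 40% + 55% = 95%.
Chain via Bluewater Trust → Cobalt Mining NL (R1): 95% × 30% × 60% = 17.1% of Quarry Pharma AG.
Chain via Harbor Ventures LLC → Ironwood Holdings Ltd (R1): 55% × 90% × 30% = 14.85% of Quarry Pharma AG.
Aggregating (R2): 17.1% + 14.85% = 31.95%.

31.95%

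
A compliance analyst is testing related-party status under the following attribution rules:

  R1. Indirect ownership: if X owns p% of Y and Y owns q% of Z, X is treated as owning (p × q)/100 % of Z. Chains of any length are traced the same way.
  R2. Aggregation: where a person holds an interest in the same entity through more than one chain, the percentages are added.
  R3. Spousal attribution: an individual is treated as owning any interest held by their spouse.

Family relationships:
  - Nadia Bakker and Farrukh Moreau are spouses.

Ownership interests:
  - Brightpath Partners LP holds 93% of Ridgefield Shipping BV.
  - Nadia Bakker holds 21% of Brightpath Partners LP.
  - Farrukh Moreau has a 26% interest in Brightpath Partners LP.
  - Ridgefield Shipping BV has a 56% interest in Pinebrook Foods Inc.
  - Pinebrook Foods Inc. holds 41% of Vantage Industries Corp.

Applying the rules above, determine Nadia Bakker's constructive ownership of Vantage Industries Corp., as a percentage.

10.035816%

By spousal attribution (R3), Nadia Bakker is treated as also owning Farrukh Moreau's interest in Brightpath Partners LP, giving 21% + 26% = 47%.
Chain via Brightpath Partners LP → Ridgefield Shipping BV → Pinebrook Foods Inc. (R1): 47% × 93% × 56% × 41% = 10.035816% of Vantage Industries Corp.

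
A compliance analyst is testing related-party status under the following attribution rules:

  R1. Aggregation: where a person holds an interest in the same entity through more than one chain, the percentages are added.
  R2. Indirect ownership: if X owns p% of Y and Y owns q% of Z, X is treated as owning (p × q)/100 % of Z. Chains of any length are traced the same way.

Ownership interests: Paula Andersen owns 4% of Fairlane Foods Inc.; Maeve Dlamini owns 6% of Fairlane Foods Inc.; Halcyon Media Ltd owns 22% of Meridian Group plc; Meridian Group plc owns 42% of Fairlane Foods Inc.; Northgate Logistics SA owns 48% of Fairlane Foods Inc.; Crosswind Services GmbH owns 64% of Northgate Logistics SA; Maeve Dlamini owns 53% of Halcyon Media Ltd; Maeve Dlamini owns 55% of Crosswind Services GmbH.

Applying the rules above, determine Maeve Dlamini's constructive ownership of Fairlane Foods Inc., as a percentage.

Chain via Halcyon Media Ltd → Meridian Group plc (R2): 53% × 22% × 42% = 4.8972% of Fairlane Foods Inc.
Chain via Crosswind Services GmbH → Northgate Logistics SA (R2): 55% × 64% × 48% = 16.896% of Fairlane Foods Inc.
Direct interest in Fairlane Foods Inc: 6%.
Aggregating (R1): 4.8972% + 16.896% + 6% = 27.7932%.

27.7932%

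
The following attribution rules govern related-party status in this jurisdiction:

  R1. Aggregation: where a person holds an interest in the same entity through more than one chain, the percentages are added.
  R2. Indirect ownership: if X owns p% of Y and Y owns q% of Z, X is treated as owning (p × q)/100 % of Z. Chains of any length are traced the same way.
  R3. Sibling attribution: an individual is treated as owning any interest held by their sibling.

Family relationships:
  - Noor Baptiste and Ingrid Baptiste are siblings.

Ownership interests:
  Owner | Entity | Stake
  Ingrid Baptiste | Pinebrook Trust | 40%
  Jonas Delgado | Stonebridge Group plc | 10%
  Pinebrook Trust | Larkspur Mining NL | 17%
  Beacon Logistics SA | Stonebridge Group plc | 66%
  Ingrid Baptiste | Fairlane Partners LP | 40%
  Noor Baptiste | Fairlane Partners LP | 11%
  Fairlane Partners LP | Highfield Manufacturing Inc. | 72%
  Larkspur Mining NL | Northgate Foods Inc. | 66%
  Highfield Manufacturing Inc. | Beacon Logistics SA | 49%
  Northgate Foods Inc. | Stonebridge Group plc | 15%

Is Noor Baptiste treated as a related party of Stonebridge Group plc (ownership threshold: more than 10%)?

Yes

By sibling attribution (R3), Noor Baptiste is treated as also owning Ingrid Baptiste's interest in Fairlane Partners LP, giving 11% + 40% = 51%.
By sibling attribution (R3), Noor Baptiste is treated as owning Ingrid Baptiste's 40% interest in Pinebrook Trust.
Chain via Fairlane Partners LP → Highfield Manufacturing Inc. → Beacon Logistics SA (R2): 51% × 72% × 49% × 66% = 11.875248% of Stonebridge Group plc.
Chain via Pinebrook Trust → Larkspur Mining NL → Northgate Foods Inc. (R2): 40% × 17% × 66% × 15% = 0.6732% of Stonebridge Group plc.
Aggregating (R1): 11.875248% + 0.6732% = 12.548448%.
12.548448% exceeds the 10% threshold, so Noor is a related party to Stonebridge Group plc.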